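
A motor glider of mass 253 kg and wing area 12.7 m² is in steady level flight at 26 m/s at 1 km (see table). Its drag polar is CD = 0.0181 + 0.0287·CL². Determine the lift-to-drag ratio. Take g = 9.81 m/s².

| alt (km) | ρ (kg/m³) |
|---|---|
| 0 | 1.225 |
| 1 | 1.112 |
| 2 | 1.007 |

L/D = 20.1

At 1 km, from the table: ρ = 1.112 kg/m³.
Level flight ⇒ L = W = m·g = 253 × 9.81 = 2481.9 N.
Dynamic pressure q = 0.5 × 1.112 × 26² = 375.9 Pa.
CL = 2W/(ρv²S) = 2×2481.9/(1.112×26²×12.7) = 0.52.
CD = 0.0181 + 0.0287 × 0.52² = 0.02586.
L/D = CL/CD = 0.52 / 0.02586 = 20.1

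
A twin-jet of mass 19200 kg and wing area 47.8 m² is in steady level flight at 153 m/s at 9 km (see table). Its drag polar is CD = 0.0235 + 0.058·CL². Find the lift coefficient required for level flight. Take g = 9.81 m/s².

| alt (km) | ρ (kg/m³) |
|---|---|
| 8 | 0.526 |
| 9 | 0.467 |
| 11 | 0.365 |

At 9 km, from the table: ρ = 0.467 kg/m³.
In steady level flight, lift balances weight: W = mg = 19200 × 9.81 = 1.8835×10^5 N.
q = ½ρv² = ½ × 0.467 × 153² = 5466 Pa.
Required CL = L/(qS) = 1.8835×10^5/(5466·47.8) = 0.7209.

CL = 0.721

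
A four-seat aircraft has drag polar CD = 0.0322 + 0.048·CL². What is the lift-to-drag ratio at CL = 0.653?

CD = 0.0322 + 0.048 × 0.653² = 0.05267
L/D = CL/CD = 0.653 / 0.05267 = 12.4

L/D = 12.4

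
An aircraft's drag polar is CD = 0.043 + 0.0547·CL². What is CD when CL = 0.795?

CD = 0.043 + 0.0547 × 0.795² = 0.043 + 0.03457 = 0.0776

CD = 0.0776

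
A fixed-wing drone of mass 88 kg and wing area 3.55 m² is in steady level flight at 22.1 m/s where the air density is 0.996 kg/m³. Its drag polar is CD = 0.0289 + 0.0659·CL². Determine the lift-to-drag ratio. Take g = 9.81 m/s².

L/D = 10.5

Level flight ⇒ L = W = m·g = 88 × 9.81 = 863.28 N.
q = ½ρv² = ½ × 0.996 × 22.1² = 243.2 Pa.
CL = W/(q·S) = 863.28 / (243.2 × 3.55) = 0.9998.
CD = 0.0289 + 0.0659 × 0.9998² = 0.09477.
L/D = CL/CD = 0.9998 / 0.09477 = 10.5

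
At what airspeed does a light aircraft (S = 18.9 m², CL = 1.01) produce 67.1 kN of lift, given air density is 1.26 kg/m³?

L = ½ρv²S·CL ⇒ v = √(2L/(ρ·S·CL))
v = √(2 × 67100 / (1.26 × 18.9 × 1.01)) = √5580 = 74.7 m/s

v = 74.7 m/s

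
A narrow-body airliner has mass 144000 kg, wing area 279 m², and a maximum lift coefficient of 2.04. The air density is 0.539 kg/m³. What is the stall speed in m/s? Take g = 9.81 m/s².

Weight W = mg = 144000 × 9.81 = 1.413×10^6 N.
V_stall = √(2W/(ρ·S·CL,max)) = √(2 × 1.413×10^6 / (0.539 × 279 × 2.04))
V_stall = √9210 = 96 m/s

V_stall = 96 m/s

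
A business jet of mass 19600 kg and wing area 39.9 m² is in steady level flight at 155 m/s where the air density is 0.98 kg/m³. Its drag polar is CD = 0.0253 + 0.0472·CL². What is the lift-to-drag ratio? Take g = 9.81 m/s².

L/D = 12.3

In steady level flight, lift balances weight: W = mg = 19600 × 9.81 = 1.9228×10^5 N.
q = ½ρv² = ½ × 0.98 × 155² = 11770 Pa.
CL = 2W/(ρv²S) = 2×1.9228×10^5/(0.98×155²×39.9) = 0.4093.
CD = 0.0253 + 0.0472 × 0.4093² = 0.03321.
L/D = CL/CD = 0.4093 / 0.03321 = 12.3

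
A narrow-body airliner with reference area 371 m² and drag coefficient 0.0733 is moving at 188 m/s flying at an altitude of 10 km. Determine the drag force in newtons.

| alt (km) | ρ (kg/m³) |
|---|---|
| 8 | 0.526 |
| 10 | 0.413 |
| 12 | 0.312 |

At 10 km, from the table: ρ = 0.413 kg/m³.
Dynamic pressure q = ½ρv² = ½ × 0.413 × 188² = 7299 Pa.
D = q·S·CD = 7299 × 371 × 0.0733 = 1.98×10^5 N ≈ 198 kN

D = 1.98×10^5 N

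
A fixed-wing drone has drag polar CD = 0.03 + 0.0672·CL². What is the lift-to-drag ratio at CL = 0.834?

CD = 0.03 + 0.0672 × 0.834² = 0.07674
L/D = CL/CD = 0.834 / 0.07674 = 10.9

L/D = 10.9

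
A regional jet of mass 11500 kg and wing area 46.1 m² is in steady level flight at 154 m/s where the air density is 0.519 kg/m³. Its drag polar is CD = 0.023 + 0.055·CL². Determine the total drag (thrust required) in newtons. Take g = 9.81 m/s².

D = 8990 N

Weight W = mg = 11500 × 9.81 = 1.1282×10^5 N; in level flight L = W.
Dynamic pressure q = 0.5 × 0.519 × 154² = 6154 Pa.
Required CL = L/(qS) = 1.1282×10^5/(6154·46.1) = 0.3976.
CD = 0.023 + 0.055 × 0.3976² = 0.0317.
D = q·S·CD = 6154 × 46.1 × 0.0317 = 8993 N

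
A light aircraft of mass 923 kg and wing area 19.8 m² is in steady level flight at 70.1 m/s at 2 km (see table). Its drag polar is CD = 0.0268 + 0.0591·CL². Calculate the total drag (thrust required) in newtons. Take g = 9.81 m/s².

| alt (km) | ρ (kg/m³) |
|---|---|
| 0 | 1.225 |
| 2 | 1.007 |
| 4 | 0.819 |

At 2 km, from the table: ρ = 1.007 kg/m³.
Level flight ⇒ L = W = m·g = 923 × 9.81 = 9054.6 N.
Dynamic pressure q = 0.5 × 1.007 × 70.1² = 2474 Pa.
CL = W/(q·S) = 9054.6 / (2474 × 19.8) = 0.1848.
CD = 0.0268 + 0.0591 × 0.1848² = 0.02882.
D = q·S·CD = 2474 × 19.8 × 0.02882 = 1412 N

D = 1410 N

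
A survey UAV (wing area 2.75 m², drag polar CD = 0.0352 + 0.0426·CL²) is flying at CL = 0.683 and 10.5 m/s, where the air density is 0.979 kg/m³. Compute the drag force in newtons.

CD = 0.0352 + 0.0426 × 0.683² = 0.05507
D = ½ρv²S·CD = ½ × 0.979 × 10.5² × 2.75 × 0.05507 = 8.17 N

D = 8.17 N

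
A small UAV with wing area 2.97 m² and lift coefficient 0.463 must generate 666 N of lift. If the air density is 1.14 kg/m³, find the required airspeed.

L = ½ρv²S·CL ⇒ v = √(2L/(ρ·S·CL))
v = √(2 × 666 / (1.14 × 2.97 × 0.463)) = √849.7 = 29.1 m/s

v = 29.1 m/s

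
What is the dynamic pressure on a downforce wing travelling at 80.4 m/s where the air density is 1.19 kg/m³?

q = 3850 Pa

q = ½ρv² = ½ × 1.19 × 80.4² = 3850 Pa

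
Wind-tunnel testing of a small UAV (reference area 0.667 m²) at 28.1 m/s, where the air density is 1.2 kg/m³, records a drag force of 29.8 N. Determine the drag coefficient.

From D = ½ρv²S·CD, rearranging gives CD = 2D/(ρv²S).
CD = 2 × 29.8 / (1.2 × 28.1² × 0.667) = 0.0943

CD = 0.0943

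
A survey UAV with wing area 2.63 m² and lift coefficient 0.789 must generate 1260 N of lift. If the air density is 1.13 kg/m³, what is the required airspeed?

L = ½ρv²S·CL ⇒ v = √(2L/(ρ·S·CL))
v = √(2 × 1260 / (1.13 × 2.63 × 0.789)) = √1075 = 32.8 m/s

v = 32.8 m/s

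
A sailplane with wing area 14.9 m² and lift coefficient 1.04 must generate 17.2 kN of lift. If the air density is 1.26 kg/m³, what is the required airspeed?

L = ½ρv²S·CL ⇒ v = √(2L/(ρ·S·CL))
v = √(2 × 17200 / (1.26 × 14.9 × 1.04)) = √1762 = 42 m/s

v = 42 m/s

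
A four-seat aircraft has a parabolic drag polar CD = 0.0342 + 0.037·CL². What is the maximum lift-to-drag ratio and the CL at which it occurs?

(L/D)max = 14.1, at CL = 0.961

For CD = CD0 + K·CL², (L/D)max occurs at CL* = √(CD0/K) and equals 1/(2√(K·CD0)).
(L/D)max = 1/(2√(0.037 × 0.0342)) = 1/(2 × 0.03557) = 14.1
CL* = √(0.0342/0.037) = 0.961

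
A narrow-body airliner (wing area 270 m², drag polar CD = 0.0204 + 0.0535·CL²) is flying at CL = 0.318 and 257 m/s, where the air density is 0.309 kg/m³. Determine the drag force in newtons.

CD = 0.0204 + 0.0535 × 0.318² = 0.02581
D = ½ρv²S·CD = ½ × 0.309 × 257² × 270 × 0.02581 = 71100 N

D = 71100 N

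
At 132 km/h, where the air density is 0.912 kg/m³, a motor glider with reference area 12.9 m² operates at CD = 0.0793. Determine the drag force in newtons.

Convert speed: v = 132 km/h ÷ 3.6 = 36.67 m/s.
Dynamic pressure q = ½ρv² = ½ × 0.912 × 36.67² = 613.1 Pa.
D = q·S·CD = 613.1 × 12.9 × 0.0793 = 627 N

D = 627 N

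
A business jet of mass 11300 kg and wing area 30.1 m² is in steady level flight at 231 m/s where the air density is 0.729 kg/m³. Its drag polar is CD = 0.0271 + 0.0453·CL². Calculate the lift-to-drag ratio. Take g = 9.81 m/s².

L/D = 6.59

Weight W = mg = 11300 × 9.81 = 1.1085×10^5 N; in level flight L = W.
q = ½ρv² = ½ × 0.729 × 231² = 19450 Pa.
CL = 2W/(ρv²S) = 2×1.1085×10^5/(0.729×231²×30.1) = 0.1893.
CD = 0.0271 + 0.0453 × 0.1893² = 0.02872.
L/D = CL/CD = 0.1893 / 0.02872 = 6.59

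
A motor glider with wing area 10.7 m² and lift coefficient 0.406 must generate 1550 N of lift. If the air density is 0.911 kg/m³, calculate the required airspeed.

v = 28 m/s

L = ½ρv²S·CL ⇒ v = √(2L/(ρ·S·CL))
v = √(2 × 1550 / (0.911 × 10.7 × 0.406)) = √783.3 = 28 m/s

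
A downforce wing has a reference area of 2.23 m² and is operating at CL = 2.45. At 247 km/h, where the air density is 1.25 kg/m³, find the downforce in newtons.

L = 16100 N

Convert speed: v = 247 km/h ÷ 3.6 = 68.61 m/s.
L = ½ρv²S·CL = ½ × 1.25 × 68.61² × 2.23 × 2.45 = 16100 N ≈ 16.1 kN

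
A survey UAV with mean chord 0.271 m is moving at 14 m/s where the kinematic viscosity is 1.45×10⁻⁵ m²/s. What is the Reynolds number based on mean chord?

Re = 2.62×10^5

Re = v·c/ν = 14 × 0.271 / (1.45×10⁻⁵) = 2.62×10^5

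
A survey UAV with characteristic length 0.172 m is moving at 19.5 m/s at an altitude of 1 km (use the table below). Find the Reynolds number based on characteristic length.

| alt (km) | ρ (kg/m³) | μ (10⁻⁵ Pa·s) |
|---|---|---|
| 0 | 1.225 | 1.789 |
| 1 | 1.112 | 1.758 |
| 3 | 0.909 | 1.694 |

Re = 2.12×10^5

At 1 km, from the table: ρ = 1.112 kg/m³, μ = 1.758×10⁻⁵ Pa·s.
Re = ρ·v·c/μ = 1.112 × 19.5 × 0.172 / (1.758×10⁻⁵) = 2.12×10^5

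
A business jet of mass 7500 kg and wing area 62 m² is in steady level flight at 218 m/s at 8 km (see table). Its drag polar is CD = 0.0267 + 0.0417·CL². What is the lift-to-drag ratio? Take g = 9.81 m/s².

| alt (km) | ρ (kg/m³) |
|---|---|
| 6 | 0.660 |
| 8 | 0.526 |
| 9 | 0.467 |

At 8 km, from the table: ρ = 0.526 kg/m³.
In steady level flight, lift balances weight: W = mg = 7500 × 9.81 = 73575 N.
q = ½ρv² = ½ × 0.526 × 218² = 12500 Pa.
Required CL = L/(qS) = 73575/(12500·62) = 0.09494.
CD = 0.0267 + 0.0417 × 0.09494² = 0.02708.
L/D = CL/CD = 0.09494 / 0.02708 = 3.51

L/D = 3.51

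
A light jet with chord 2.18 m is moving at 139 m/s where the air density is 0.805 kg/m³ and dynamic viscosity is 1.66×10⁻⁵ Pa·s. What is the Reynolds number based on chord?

Re = ρ·v·c/μ = 0.805 × 139 × 2.18 / (1.66×10⁻⁵) = 1.47×10^7

Re = 1.47×10^7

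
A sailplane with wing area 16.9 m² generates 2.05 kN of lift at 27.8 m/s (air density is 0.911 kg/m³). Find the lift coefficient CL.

From L = ½ρv²S·CL, rearranging gives CL = 2L/(ρv²S).
CL = 2 × 2050 / (0.911 × 27.8² × 16.9) = 0.345

CL = 0.345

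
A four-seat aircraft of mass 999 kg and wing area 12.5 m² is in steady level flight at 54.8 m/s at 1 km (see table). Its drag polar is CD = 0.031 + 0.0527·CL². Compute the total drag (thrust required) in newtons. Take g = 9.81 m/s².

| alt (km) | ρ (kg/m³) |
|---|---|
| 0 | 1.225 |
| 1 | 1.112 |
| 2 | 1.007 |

D = 890 N

At 1 km, from the table: ρ = 1.112 kg/m³.
Weight W = mg = 999 × 9.81 = 9800.2 N; in level flight L = W.
Dynamic pressure q = 0.5 × 1.112 × 54.8² = 1670 Pa.
CL = 2W/(ρv²S) = 2×9800.2/(1.112×54.8²×12.5) = 0.4696.
CD = 0.031 + 0.0527 × 0.4696² = 0.04262.
D = q·S·CD = 1670 × 12.5 × 0.04262 = 889.5 N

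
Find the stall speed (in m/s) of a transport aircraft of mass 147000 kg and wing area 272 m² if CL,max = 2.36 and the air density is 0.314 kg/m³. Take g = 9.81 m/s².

V_stall = 120 m/s

Weight W = mg = 147000 × 9.81 = 1.442×10^6 N.
V_stall = √(2W/(ρ·S·CL,max)) = √(2 × 1.442×10^6 / (0.314 × 272 × 2.36))
V_stall = √14310 = 120 m/s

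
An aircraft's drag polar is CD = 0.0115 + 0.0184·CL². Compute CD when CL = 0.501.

CD = 0.0115 + 0.0184 × 0.501² = 0.0115 + 0.004618 = 0.0161

CD = 0.0161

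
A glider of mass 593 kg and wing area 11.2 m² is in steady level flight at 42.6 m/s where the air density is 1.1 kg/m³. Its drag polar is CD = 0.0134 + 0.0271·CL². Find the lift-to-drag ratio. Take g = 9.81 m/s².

Level flight ⇒ L = W = m·g = 593 × 9.81 = 5817.3 N.
Dynamic pressure q = 0.5 × 1.1 × 42.6² = 998.1 Pa.
CL = W/(q·S) = 5817.3 / (998.1 × 11.2) = 0.5204.
CD = 0.0134 + 0.0271 × 0.5204² = 0.02074.
L/D = CL/CD = 0.5204 / 0.02074 = 25.1

L/D = 25.1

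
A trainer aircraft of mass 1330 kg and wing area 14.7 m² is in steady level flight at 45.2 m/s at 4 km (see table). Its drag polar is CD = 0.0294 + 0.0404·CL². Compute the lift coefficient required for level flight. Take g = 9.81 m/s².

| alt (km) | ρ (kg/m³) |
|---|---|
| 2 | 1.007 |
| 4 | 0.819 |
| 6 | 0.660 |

At 4 km, from the table: ρ = 0.819 kg/m³.
In steady level flight, lift balances weight: W = mg = 1330 × 9.81 = 13047 N.
q = ½ρv² = ½ × 0.819 × 45.2² = 836.6 Pa.
CL = W/(q·S) = 13047 / (836.6 × 14.7) = 1.061.

CL = 1.06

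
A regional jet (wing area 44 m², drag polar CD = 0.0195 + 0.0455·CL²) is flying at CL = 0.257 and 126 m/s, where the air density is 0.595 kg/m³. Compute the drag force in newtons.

D = 4680 N

CD = 0.0195 + 0.0455 × 0.257² = 0.02251
D = ½ρv²S·CD = ½ × 0.595 × 126² × 44 × 0.02251 = 4680 N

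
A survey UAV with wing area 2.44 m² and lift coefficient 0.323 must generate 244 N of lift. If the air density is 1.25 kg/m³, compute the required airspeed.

L = ½ρv²S·CL ⇒ v = √(2L/(ρ·S·CL))
v = √(2 × 244 / (1.25 × 2.44 × 0.323)) = √495.4 = 22.3 m/s

v = 22.3 m/s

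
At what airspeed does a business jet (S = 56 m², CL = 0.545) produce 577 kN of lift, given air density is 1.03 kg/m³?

L = ½ρv²S·CL ⇒ v = √(2L/(ρ·S·CL))
v = √(2 × 5.77×10^5 / (1.03 × 56 × 0.545)) = √36710 = 192 m/s

v = 192 m/s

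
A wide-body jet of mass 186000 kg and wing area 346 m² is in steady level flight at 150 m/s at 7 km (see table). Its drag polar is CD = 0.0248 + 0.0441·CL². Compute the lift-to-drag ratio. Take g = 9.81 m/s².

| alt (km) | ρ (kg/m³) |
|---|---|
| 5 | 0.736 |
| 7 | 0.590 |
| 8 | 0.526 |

At 7 km, from the table: ρ = 0.590 kg/m³.
Level flight ⇒ L = W = m·g = 186000 × 9.81 = 1.8247×10^6 N.
Dynamic pressure q = 0.5 × 0.59 × 150² = 6638 Pa.
Required CL = L/(qS) = 1.8247×10^6/(6638·346) = 0.7945.
CD = 0.0248 + 0.0441 × 0.7945² = 0.05264.
L/D = CL/CD = 0.7945 / 0.05264 = 15.1

L/D = 15.1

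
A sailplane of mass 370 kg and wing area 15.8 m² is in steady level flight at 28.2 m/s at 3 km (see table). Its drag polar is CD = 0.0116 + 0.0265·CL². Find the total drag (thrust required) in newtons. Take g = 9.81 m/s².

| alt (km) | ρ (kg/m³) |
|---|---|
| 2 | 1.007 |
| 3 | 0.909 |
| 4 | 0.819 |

At 3 km, from the table: ρ = 0.909 kg/m³.
In steady level flight, lift balances weight: W = mg = 370 × 9.81 = 3629.7 N.
Dynamic pressure q = 0.5 × 0.909 × 28.2² = 361.4 Pa.
CL = W/(q·S) = 3629.7 / (361.4 × 15.8) = 0.6356.
CD = 0.0116 + 0.0265 × 0.6356² = 0.02231.
D = q·S·CD = 361.4 × 15.8 × 0.02231 = 127.4 N

D = 127 N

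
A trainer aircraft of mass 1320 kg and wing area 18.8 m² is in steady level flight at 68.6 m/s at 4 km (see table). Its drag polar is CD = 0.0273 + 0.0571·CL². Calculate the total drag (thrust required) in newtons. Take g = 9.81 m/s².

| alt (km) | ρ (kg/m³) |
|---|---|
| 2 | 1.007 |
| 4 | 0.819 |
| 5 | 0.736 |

D = 1250 N

At 4 km, from the table: ρ = 0.819 kg/m³.
Level flight ⇒ L = W = m·g = 1320 × 9.81 = 12949 N.
q = ½ρv² = ½ × 0.819 × 68.6² = 1927 Pa.
Required CL = L/(qS) = 12949/(1927·18.8) = 0.3574.
CD = 0.0273 + 0.0571 × 0.3574² = 0.03459.
D = q·S·CD = 1927 × 18.8 × 0.03459 = 1253 N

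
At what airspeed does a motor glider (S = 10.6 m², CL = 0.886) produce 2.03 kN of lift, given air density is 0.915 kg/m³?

v = 21.7 m/s

L = ½ρv²S·CL ⇒ v = √(2L/(ρ·S·CL))
v = √(2 × 2030 / (0.915 × 10.6 × 0.886)) = √472.5 = 21.7 m/s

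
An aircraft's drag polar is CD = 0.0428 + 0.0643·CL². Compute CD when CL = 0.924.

CD = 0.0428 + 0.0643 × 0.924² = 0.0428 + 0.0549 = 0.0977

CD = 0.0977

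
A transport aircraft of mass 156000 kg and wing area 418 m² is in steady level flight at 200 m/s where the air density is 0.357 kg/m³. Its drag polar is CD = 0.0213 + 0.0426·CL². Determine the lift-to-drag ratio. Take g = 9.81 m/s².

Level flight ⇒ L = W = m·g = 156000 × 9.81 = 1.5304×10^6 N.
Dynamic pressure q = 0.5 × 0.357 × 200² = 7140 Pa.
Required CL = L/(qS) = 1.5304×10^6/(7140·418) = 0.5128.
CD = 0.0213 + 0.0426 × 0.5128² = 0.0325.
L/D = CL/CD = 0.5128 / 0.0325 = 15.8

L/D = 15.8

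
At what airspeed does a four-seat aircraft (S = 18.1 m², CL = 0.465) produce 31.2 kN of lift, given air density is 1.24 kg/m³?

v = 77.3 m/s

L = ½ρv²S·CL ⇒ v = √(2L/(ρ·S·CL))
v = √(2 × 31200 / (1.24 × 18.1 × 0.465)) = √5979 = 77.3 m/s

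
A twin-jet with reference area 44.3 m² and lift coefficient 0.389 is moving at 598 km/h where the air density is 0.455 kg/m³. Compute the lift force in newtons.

L = 1.08×10^5 N

Convert speed: v = 598 km/h ÷ 3.6 = 166.1 m/s.
L = ½ρv²S·CL = ½ × 0.455 × 166.1² × 44.3 × 0.389 = 1.08×10^5 N ≈ 108 kN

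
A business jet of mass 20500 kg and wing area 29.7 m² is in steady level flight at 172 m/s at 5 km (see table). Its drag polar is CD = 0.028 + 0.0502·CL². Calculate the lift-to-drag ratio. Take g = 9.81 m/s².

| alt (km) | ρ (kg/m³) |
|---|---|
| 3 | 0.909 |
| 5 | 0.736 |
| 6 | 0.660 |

L/D = 13.1

At 5 km, from the table: ρ = 0.736 kg/m³.
Level flight ⇒ L = W = m·g = 20500 × 9.81 = 2.011×10^5 N.
q = ½ρv² = ½ × 0.736 × 172² = 10890 Pa.
CL = 2W/(ρv²S) = 2×2.011×10^5/(0.736×172²×29.7) = 0.622.
CD = 0.028 + 0.0502 × 0.622² = 0.04742.
L/D = CL/CD = 0.622 / 0.04742 = 13.1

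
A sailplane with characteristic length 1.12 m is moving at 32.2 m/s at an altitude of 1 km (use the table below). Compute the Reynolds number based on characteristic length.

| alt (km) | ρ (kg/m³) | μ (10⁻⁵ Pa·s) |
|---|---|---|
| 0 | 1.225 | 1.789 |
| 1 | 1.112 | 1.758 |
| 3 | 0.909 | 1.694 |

At 1 km, from the table: ρ = 1.112 kg/m³, μ = 1.758×10⁻⁵ Pa·s.
Re = ρ·v·c/μ = 1.112 × 32.2 × 1.12 / (1.758×10⁻⁵) = 2.28×10^6

Re = 2.28×10^6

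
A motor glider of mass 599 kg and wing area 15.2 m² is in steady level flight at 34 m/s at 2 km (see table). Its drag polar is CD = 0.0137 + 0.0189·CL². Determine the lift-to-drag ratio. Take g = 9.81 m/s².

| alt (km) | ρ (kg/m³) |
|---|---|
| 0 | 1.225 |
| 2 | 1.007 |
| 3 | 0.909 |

At 2 km, from the table: ρ = 1.007 kg/m³.
In steady level flight, lift balances weight: W = mg = 599 × 9.81 = 5876.2 N.
Dynamic pressure q = 0.5 × 1.007 × 34² = 582 Pa.
Required CL = L/(qS) = 5876.2/(582·15.2) = 0.6642.
CD = 0.0137 + 0.0189 × 0.6642² = 0.02204.
L/D = CL/CD = 0.6642 / 0.02204 = 30.1

L/D = 30.1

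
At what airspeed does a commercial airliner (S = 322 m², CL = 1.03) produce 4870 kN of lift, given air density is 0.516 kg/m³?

v = 239 m/s

L = ½ρv²S·CL ⇒ v = √(2L/(ρ·S·CL))
v = √(2 × 4.87×10^6 / (0.516 × 322 × 1.03)) = √56910 = 239 m/s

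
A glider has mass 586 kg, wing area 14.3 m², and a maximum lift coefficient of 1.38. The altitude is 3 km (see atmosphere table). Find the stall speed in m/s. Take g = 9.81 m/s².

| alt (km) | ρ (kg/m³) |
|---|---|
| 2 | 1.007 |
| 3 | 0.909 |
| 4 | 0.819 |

At 3 km, from the table: ρ = 0.909 kg/m³.
Weight W = mg = 586 × 9.81 = 5749 N.
From L = ½ρV²S·CL,max = W: V_stall = √(2W/(ρSCL,max)) = √(2·5749/(0.909·14.3·1.38))
V_stall = √640.9 = 25.3 m/s

V_stall = 25.3 m/s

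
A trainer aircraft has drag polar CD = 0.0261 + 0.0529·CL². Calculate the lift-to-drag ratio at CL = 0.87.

CD = 0.0261 + 0.0529 × 0.87² = 0.06614
L/D = CL/CD = 0.87 / 0.06614 = 13.2

L/D = 13.2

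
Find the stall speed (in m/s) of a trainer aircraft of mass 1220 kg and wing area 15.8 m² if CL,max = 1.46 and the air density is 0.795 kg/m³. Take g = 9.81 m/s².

V_stall = 36.1 m/s

Stall occurs when L = W at CL,max. W = mg = 1220 × 9.81 = 11970 N.
V_stall = √(2W/(ρ·S·CL,max)) = √(2 × 11970 / (0.795 × 15.8 × 1.46))
V_stall = √1305 = 36.1 m/s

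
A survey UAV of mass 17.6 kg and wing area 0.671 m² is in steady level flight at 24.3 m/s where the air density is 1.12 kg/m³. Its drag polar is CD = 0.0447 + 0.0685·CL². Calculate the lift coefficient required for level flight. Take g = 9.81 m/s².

Weight W = mg = 17.6 × 9.81 = 172.66 N; in level flight L = W.
q = ½ρv² = ½ × 1.12 × 24.3² = 330.7 Pa.
CL = 2W/(ρv²S) = 2×172.66/(1.12×24.3²×0.671) = 0.7781.

CL = 0.778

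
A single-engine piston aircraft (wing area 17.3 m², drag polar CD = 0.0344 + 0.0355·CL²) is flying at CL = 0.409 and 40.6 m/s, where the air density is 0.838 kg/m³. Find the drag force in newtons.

CD = 0.0344 + 0.0355 × 0.409² = 0.04034
D = ½ρv²S·CD = ½ × 0.838 × 40.6² × 17.3 × 0.04034 = 482 N

D = 482 N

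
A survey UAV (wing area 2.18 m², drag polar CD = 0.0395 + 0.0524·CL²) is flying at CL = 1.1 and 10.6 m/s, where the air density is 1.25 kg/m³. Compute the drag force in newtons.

CD = 0.0395 + 0.0524 × 1.1² = 0.1029
D = ½ρv²S·CD = ½ × 1.25 × 10.6² × 2.18 × 0.1029 = 15.8 N

D = 15.8 N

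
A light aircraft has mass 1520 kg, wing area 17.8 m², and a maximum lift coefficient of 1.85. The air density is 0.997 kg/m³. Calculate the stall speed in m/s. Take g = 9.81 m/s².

V_stall = 30.1 m/s

Weight W = mg = 1520 × 9.81 = 14910 N.
From L = ½ρV²S·CL,max = W: V_stall = √(2W/(ρSCL,max)) = √(2·14910/(0.997·17.8·1.85))
V_stall = √908.4 = 30.1 m/s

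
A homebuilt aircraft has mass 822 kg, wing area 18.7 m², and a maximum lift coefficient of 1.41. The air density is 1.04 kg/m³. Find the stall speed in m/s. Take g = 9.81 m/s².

V_stall = 24.3 m/s

Stall occurs when L = W at CL,max. W = mg = 822 × 9.81 = 8064 N.
From L = ½ρV²S·CL,max = W: V_stall = √(2W/(ρSCL,max)) = √(2·8064/(1.04·18.7·1.41))
V_stall = √588.1 = 24.3 m/s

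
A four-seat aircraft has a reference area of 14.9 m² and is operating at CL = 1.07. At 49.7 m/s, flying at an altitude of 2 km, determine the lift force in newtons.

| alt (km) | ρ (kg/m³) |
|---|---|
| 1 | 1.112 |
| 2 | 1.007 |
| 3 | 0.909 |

L = 19800 N

At 2 km, from the table: ρ = 1.007 kg/m³.
Dynamic pressure q = ½ρv² = ½ × 1.007 × 49.7² = 1244 Pa.
L = q·S·CL = 1244 × 14.9 × 1.07 = 19800 N ≈ 19.8 kN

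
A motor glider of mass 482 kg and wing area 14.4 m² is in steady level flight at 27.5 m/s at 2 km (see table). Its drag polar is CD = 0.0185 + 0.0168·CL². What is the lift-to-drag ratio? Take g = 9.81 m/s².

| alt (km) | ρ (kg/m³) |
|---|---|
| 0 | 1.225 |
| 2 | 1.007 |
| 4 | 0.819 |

At 2 km, from the table: ρ = 1.007 kg/m³.
In steady level flight, lift balances weight: W = mg = 482 × 9.81 = 4728.4 N.
Dynamic pressure q = 0.5 × 1.007 × 27.5² = 380.8 Pa.
CL = W/(q·S) = 4728.4 / (380.8 × 14.4) = 0.8624.
CD = 0.0185 + 0.0168 × 0.8624² = 0.03099.
L/D = CL/CD = 0.8624 / 0.03099 = 27.8

L/D = 27.8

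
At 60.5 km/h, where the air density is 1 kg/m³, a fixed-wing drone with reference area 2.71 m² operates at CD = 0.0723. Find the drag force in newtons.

D = 27.7 N

Convert speed: v = 60.5 km/h ÷ 3.6 = 16.81 m/s.
Dynamic pressure q = ½ρv² = ½ × 1 × 16.81² = 141.2 Pa.
D = q·S·CD = 141.2 × 2.71 × 0.0723 = 27.7 N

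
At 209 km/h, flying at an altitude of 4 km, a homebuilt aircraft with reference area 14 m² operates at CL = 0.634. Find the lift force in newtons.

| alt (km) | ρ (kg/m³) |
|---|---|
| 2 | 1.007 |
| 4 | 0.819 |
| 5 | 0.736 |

At 4 km, from the table: ρ = 0.819 kg/m³.
Convert speed: v = 209 km/h ÷ 3.6 = 58.06 m/s.
L = ½ρv²S·CL = ½ × 0.819 × 58.06² × 14 × 0.634 = 12300 N ≈ 12.3 kN

L = 12300 N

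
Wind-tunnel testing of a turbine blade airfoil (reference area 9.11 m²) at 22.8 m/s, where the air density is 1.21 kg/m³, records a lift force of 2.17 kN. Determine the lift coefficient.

From L = ½ρv²S·CL, rearranging gives CL = 2L/(ρv²S).
CL = 2 × 2170 / (1.21 × 22.8² × 9.11) = 0.757

CL = 0.757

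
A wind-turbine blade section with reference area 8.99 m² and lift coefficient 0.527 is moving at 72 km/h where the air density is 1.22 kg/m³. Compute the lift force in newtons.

Convert speed: v = 72 km/h ÷ 3.6 = 20 m/s.
Dynamic pressure q = ½ρv² = ½ × 1.22 × 20² = 244 Pa.
L = q·S·CL = 244 × 8.99 × 0.527 = 1160 N

L = 1160 N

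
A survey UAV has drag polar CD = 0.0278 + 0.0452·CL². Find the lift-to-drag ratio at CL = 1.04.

L/D = 13.6

CD = 0.0278 + 0.0452 × 1.04² = 0.07669
L/D = CL/CD = 1.04 / 0.07669 = 13.6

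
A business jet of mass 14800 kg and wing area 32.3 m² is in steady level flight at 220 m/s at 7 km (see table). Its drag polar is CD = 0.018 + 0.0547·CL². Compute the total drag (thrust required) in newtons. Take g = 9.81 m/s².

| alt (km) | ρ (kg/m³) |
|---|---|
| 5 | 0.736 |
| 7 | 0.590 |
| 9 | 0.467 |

D = 10800 N

At 7 km, from the table: ρ = 0.590 kg/m³.
Level flight ⇒ L = W = m·g = 14800 × 9.81 = 1.4519×10^5 N.
q = ½ρv² = ½ × 0.59 × 220² = 14280 Pa.
CL = 2W/(ρv²S) = 2×1.4519×10^5/(0.59×220²×32.3) = 0.3148.
CD = 0.018 + 0.0547 × 0.3148² = 0.02342.
D = q·S·CD = 14280 × 32.3 × 0.02342 = 10800 N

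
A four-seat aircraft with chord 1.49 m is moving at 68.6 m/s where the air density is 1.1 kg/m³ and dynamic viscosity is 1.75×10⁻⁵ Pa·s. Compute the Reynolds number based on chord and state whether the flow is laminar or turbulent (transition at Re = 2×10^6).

Re = 6.42×10^6 (turbulent)

Re = ρ·v·c/μ = 1.1 × 68.6 × 1.49 / (1.75×10⁻⁵) = 6.42×10^6
Since 6.42×10^6 > 2×10^6, the flow is turbulent.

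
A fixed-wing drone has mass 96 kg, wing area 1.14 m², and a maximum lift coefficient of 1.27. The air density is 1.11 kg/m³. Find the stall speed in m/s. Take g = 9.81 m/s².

V_stall = 34.2 m/s

Stall occurs when L = W at CL,max. W = mg = 96 × 9.81 = 941.8 N.
From L = ½ρV²S·CL,max = W: V_stall = √(2W/(ρSCL,max)) = √(2·941.8/(1.11·1.14·1.27))
V_stall = √1172 = 34.2 m/s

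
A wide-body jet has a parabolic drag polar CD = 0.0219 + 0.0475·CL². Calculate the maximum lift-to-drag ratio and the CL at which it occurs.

For CD = CD0 + K·CL², (L/D)max occurs at CL* = √(CD0/K) and equals 1/(2√(K·CD0)).
(L/D)max = 1/(2√(0.0475 × 0.0219)) = 1/(2 × 0.03225) = 15.5
CL* = √(0.0219/0.0475) = 0.679

(L/D)max = 15.5, at CL = 0.679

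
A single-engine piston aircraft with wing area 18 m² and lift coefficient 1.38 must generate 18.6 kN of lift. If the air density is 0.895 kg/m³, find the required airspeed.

L = ½ρv²S·CL ⇒ v = √(2L/(ρ·S·CL))
v = √(2 × 18600 / (0.895 × 18 × 1.38)) = √1673 = 40.9 m/s

v = 40.9 m/s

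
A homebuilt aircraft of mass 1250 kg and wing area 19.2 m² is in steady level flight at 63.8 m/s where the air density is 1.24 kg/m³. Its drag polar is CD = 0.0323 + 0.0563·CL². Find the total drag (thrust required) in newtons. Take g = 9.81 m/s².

D = 1740 N

Level flight ⇒ L = W = m·g = 1250 × 9.81 = 12262 N.
q = ½ρv² = ½ × 1.24 × 63.8² = 2524 Pa.
CL = 2W/(ρv²S) = 2×12262/(1.24×63.8²×19.2) = 0.2531.
CD = 0.0323 + 0.0563 × 0.2531² = 0.03591.
D = q·S·CD = 2524 × 19.2 × 0.03591 = 1740 N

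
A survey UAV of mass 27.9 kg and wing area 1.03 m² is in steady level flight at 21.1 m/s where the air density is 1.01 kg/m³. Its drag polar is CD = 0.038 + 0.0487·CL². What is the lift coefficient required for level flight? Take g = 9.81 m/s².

In steady level flight, lift balances weight: W = mg = 27.9 × 9.81 = 273.7 N.
Dynamic pressure q = 0.5 × 1.01 × 21.1² = 224.8 Pa.
CL = 2W/(ρv²S) = 2×273.7/(1.01×21.1²×1.03) = 1.182.

CL = 1.18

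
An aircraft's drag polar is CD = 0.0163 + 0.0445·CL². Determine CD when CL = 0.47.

CD = 0.0163 + 0.0445 × 0.47² = 0.0163 + 0.00983 = 0.0261

CD = 0.0261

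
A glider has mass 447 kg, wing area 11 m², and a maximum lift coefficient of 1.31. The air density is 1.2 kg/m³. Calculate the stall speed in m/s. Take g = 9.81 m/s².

V_stall = 22.5 m/s

At stall, lift equals weight: L = W = m·g = 447 × 9.81 = 4385 N.
From L = ½ρV²S·CL,max = W: V_stall = √(2W/(ρSCL,max)) = √(2·4385/(1.2·11·1.31))
V_stall = √507.2 = 22.5 m/s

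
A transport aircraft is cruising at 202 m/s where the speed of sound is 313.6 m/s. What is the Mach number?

M = v/a = 202 / 313.6 = 0.644

M = 0.644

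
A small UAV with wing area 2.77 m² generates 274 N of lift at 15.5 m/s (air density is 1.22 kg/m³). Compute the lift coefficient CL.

From L = ½ρv²S·CL, rearranging gives CL = 2L/(ρv²S).
CL = 2 × 274 / (1.22 × 15.5² × 2.77) = 0.675

CL = 0.675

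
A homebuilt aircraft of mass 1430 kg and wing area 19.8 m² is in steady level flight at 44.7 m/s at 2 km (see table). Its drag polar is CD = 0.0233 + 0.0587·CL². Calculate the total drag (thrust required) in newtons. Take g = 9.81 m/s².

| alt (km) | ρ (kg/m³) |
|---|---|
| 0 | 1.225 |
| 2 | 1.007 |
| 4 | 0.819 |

D = 1040 N

At 2 km, from the table: ρ = 1.007 kg/m³.
Level flight ⇒ L = W = m·g = 1430 × 9.81 = 14028 N.
Dynamic pressure q = 0.5 × 1.007 × 44.7² = 1006 Pa.
CL = W/(q·S) = 14028 / (1006 × 19.8) = 0.7042.
CD = 0.0233 + 0.0587 × 0.7042² = 0.05241.
D = q·S·CD = 1006 × 19.8 × 0.05241 = 1044 N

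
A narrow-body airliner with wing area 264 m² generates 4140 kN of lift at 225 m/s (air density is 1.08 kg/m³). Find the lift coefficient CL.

From L = ½ρv²S·CL, rearranging gives CL = 2L/(ρv²S).
CL = 2 × 4.14×10^6 / (1.08 × 225² × 264) = 0.574

CL = 0.574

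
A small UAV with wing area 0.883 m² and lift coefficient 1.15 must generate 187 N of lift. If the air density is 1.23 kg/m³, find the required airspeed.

L = ½ρv²S·CL ⇒ v = √(2L/(ρ·S·CL))
v = √(2 × 187 / (1.23 × 0.883 × 1.15)) = √299.4 = 17.3 m/s

v = 17.3 m/s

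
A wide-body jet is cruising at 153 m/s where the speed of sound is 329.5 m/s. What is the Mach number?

M = v/a = 153 / 329.5 = 0.464

M = 0.464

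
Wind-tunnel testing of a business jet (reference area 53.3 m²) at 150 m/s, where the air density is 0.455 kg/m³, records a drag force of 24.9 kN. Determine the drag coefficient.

CD = 0.0913

From D = ½ρv²S·CD, rearranging gives CD = 2D/(ρv²S).
CD = 2 × 24900 / (0.455 × 150² × 53.3) = 0.0913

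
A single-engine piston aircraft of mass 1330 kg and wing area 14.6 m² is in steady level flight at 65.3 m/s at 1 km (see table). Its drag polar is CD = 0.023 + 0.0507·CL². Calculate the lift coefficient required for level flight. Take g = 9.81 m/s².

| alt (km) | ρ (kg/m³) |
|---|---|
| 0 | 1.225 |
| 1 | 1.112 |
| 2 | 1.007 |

At 1 km, from the table: ρ = 1.112 kg/m³.
Level flight ⇒ L = W = m·g = 1330 × 9.81 = 13047 N.
q = ½ρv² = ½ × 1.112 × 65.3² = 2371 Pa.
CL = 2W/(ρv²S) = 2×13047/(1.112×65.3²×14.6) = 0.3769.

CL = 0.377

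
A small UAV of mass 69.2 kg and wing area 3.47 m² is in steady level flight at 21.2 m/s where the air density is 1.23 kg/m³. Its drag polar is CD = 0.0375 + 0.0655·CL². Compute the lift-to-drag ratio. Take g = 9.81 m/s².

L/D = 10.1

In steady level flight, lift balances weight: W = mg = 69.2 × 9.81 = 678.85 N.
Dynamic pressure q = 0.5 × 1.23 × 21.2² = 276.4 Pa.
Required CL = L/(qS) = 678.85/(276.4·3.47) = 0.7078.
CD = 0.0375 + 0.0655 × 0.7078² = 0.07031.
L/D = CL/CD = 0.7078 / 0.07031 = 10.1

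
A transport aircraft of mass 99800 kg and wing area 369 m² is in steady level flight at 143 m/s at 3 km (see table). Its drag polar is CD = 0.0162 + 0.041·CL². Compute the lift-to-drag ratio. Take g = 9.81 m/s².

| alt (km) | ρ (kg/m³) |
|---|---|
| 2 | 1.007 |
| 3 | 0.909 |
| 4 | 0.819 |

L/D = 14.6

At 3 km, from the table: ρ = 0.909 kg/m³.
In steady level flight, lift balances weight: W = mg = 99800 × 9.81 = 9.7904×10^5 N.
Dynamic pressure q = 0.5 × 0.909 × 143² = 9294 Pa.
CL = 2W/(ρv²S) = 2×9.7904×10^5/(0.909×143²×369) = 0.2855.
CD = 0.0162 + 0.041 × 0.2855² = 0.01954.
L/D = CL/CD = 0.2855 / 0.01954 = 14.6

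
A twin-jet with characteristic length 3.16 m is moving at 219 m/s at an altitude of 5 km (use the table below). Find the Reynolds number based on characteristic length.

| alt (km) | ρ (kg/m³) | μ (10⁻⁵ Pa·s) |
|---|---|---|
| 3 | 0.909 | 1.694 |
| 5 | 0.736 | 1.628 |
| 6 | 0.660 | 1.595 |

Re = 3.13×10^7

At 5 km, from the table: ρ = 0.736 kg/m³, μ = 1.628×10⁻⁵ Pa·s.
Re = ρ·v·c/μ = 0.736 × 219 × 3.16 / (1.628×10⁻⁵) = 3.13×10^7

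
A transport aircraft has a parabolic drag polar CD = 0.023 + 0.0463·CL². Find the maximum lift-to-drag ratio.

For CD = CD0 + K·CL², (L/D)max occurs at CL* = √(CD0/K) and equals 1/(2√(K·CD0)).
(L/D)max = 1/(2√(0.0463 × 0.023)) = 1/(2 × 0.03263) = 15.3

(L/D)max = 15.3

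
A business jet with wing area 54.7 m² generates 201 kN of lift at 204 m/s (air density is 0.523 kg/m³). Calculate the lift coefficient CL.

CL = 0.338

From L = ½ρv²S·CL, rearranging gives CL = 2L/(ρv²S).
CL = 2 × 2.01×10^5 / (0.523 × 204² × 54.7) = 0.338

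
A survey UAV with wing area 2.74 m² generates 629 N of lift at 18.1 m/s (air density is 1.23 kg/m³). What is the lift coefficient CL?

CL = 1.14

From L = ½ρv²S·CL, rearranging gives CL = 2L/(ρv²S).
CL = 2 × 629 / (1.23 × 18.1² × 2.74) = 1.14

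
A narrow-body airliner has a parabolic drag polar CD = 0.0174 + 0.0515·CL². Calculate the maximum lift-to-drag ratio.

For CD = CD0 + K·CL², (L/D)max occurs at CL* = √(CD0/K) and equals 1/(2√(K·CD0)).
(L/D)max = 1/(2√(0.0515 × 0.0174)) = 1/(2 × 0.02993) = 16.7

(L/D)max = 16.7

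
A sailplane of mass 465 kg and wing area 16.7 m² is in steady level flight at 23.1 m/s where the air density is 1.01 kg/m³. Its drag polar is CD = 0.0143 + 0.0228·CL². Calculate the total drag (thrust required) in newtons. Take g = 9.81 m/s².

In steady level flight, lift balances weight: W = mg = 465 × 9.81 = 4561.7 N.
Dynamic pressure q = 0.5 × 1.01 × 23.1² = 269.5 Pa.
CL = 2W/(ρv²S) = 2×4561.7/(1.01×23.1²×16.7) = 1.014.
CD = 0.0143 + 0.0228 × 1.014² = 0.03773.
D = q·S·CD = 269.5 × 16.7 × 0.03773 = 169.8 N

D = 170 N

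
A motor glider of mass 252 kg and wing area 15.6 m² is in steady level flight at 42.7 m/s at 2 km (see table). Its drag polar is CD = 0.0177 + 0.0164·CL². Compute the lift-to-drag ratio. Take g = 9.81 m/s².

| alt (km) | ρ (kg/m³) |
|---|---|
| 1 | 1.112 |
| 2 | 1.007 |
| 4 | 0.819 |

L/D = 9.49

At 2 km, from the table: ρ = 1.007 kg/m³.
In steady level flight, lift balances weight: W = mg = 252 × 9.81 = 2472.1 N.
q = ½ρv² = ½ × 1.007 × 42.7² = 918 Pa.
CL = W/(q·S) = 2472.1 / (918 × 15.6) = 0.1726.
CD = 0.0177 + 0.0164 × 0.1726² = 0.01819.
L/D = CL/CD = 0.1726 / 0.01819 = 9.49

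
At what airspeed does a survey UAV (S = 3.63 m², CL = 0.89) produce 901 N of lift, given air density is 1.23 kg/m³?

v = 21.3 m/s

L = ½ρv²S·CL ⇒ v = √(2L/(ρ·S·CL))
v = √(2 × 901 / (1.23 × 3.63 × 0.89)) = √453.5 = 21.3 m/s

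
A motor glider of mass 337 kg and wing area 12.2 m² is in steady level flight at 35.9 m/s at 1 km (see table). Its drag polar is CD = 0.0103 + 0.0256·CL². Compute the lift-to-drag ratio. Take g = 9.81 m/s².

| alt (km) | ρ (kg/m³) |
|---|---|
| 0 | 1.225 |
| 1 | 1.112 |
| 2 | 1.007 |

At 1 km, from the table: ρ = 1.112 kg/m³.
Weight W = mg = 337 × 9.81 = 3306 N; in level flight L = W.
Dynamic pressure q = 0.5 × 1.112 × 35.9² = 716.6 Pa.
CL = W/(q·S) = 3306 / (716.6 × 12.2) = 0.3782.
CD = 0.0103 + 0.0256 × 0.3782² = 0.01396.
L/D = CL/CD = 0.3782 / 0.01396 = 27.1

L/D = 27.1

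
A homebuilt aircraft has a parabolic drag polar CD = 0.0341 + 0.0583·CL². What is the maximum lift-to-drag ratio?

(L/D)max = 11.2

For CD = CD0 + K·CL², (L/D)max occurs at CL* = √(CD0/K) and equals 1/(2√(K·CD0)).
(L/D)max = 1/(2√(0.0583 × 0.0341)) = 1/(2 × 0.04459) = 11.2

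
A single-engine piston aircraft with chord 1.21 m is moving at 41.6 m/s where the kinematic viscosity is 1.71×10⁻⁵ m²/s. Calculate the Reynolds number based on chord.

Re = v·c/ν = 41.6 × 1.21 / (1.71×10⁻⁵) = 2.94×10^6

Re = 2.94×10^6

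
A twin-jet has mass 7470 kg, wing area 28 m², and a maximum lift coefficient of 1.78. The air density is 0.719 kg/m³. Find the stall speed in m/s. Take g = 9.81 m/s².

At stall, lift equals weight: L = W = m·g = 7470 × 9.81 = 73280 N.
V_stall = √(2W/(ρ·S·CL,max)) = √(2 × 73280 / (0.719 × 28 × 1.78))
V_stall = √4090 = 64 m/s

V_stall = 64 m/s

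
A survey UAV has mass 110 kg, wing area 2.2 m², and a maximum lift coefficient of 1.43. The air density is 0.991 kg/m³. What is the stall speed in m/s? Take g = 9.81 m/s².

At stall, lift equals weight: L = W = m·g = 110 × 9.81 = 1079 N.
V_stall = √(2W/(ρ·S·CL,max)) = √(2 × 1079 / (0.991 × 2.2 × 1.43))
V_stall = √692.2 = 26.3 m/s

V_stall = 26.3 m/s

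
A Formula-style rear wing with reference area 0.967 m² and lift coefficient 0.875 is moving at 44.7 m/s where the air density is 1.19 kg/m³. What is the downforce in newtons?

L = 1010 N

L = ½ρv²S·CL = ½ × 1.19 × 44.7² × 0.967 × 0.875 = 1010 N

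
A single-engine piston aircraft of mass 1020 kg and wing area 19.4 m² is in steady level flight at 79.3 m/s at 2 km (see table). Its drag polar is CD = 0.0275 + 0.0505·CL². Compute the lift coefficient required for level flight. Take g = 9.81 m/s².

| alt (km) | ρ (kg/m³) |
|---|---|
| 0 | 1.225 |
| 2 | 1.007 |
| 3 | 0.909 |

CL = 0.163

At 2 km, from the table: ρ = 1.007 kg/m³.
Level flight ⇒ L = W = m·g = 1020 × 9.81 = 10006 N.
Dynamic pressure q = 0.5 × 1.007 × 79.3² = 3166 Pa.
Required CL = L/(qS) = 10006/(3166·19.4) = 0.1629.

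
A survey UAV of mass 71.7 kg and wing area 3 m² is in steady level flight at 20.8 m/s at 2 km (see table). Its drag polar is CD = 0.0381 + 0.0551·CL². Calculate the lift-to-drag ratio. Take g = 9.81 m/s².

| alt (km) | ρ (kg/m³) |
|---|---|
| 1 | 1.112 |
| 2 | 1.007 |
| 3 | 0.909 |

L/D = 10.6

At 2 km, from the table: ρ = 1.007 kg/m³.
In steady level flight, lift balances weight: W = mg = 71.7 × 9.81 = 703.38 N.
Dynamic pressure q = 0.5 × 1.007 × 20.8² = 217.8 Pa.
Required CL = L/(qS) = 703.38/(217.8·3) = 1.076.
CD = 0.0381 + 0.0551 × 1.076² = 0.1019.
L/D = CL/CD = 1.076 / 0.1019 = 10.6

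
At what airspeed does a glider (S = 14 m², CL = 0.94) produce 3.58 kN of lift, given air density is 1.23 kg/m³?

L = ½ρv²S·CL ⇒ v = √(2L/(ρ·S·CL))
v = √(2 × 3580 / (1.23 × 14 × 0.94)) = √442.3 = 21 m/s

v = 21 m/s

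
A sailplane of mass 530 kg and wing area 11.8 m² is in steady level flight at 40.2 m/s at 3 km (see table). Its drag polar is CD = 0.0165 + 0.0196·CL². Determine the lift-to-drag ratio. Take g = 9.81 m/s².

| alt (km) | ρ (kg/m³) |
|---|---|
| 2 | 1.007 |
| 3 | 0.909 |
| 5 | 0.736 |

At 3 km, from the table: ρ = 0.909 kg/m³.
In steady level flight, lift balances weight: W = mg = 530 × 9.81 = 5199.3 N.
q = ½ρv² = ½ × 0.909 × 40.2² = 734.5 Pa.
Required CL = L/(qS) = 5199.3/(734.5·11.8) = 0.5999.
CD = 0.0165 + 0.0196 × 0.5999² = 0.02355.
L/D = CL/CD = 0.5999 / 0.02355 = 25.5

L/D = 25.5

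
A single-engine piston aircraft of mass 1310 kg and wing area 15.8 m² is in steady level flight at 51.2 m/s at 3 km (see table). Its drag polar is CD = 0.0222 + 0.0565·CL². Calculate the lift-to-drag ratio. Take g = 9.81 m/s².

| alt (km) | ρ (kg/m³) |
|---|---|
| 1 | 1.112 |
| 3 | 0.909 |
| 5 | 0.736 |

At 3 km, from the table: ρ = 0.909 kg/m³.
In steady level flight, lift balances weight: W = mg = 1310 × 9.81 = 12851 N.
q = ½ρv² = ½ × 0.909 × 51.2² = 1191 Pa.
Required CL = L/(qS) = 12851/(1191·15.8) = 0.6827.
CD = 0.0222 + 0.0565 × 0.6827² = 0.04853.
L/D = CL/CD = 0.6827 / 0.04853 = 14.1

L/D = 14.1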